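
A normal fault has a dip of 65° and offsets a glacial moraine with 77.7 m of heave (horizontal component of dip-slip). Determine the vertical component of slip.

167 m

throw = heave × tan(dip) = 77.7 × tan(65°) = 167 m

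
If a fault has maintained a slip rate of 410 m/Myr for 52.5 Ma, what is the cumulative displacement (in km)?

21.5 km

slip = rate × time = 410 m/Myr × 52.5 Ma = 21500 m = 21.5 km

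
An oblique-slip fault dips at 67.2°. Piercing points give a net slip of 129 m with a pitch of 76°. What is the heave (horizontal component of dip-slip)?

dip-slip = net slip × sin(rake) = 129 m × sin(76°) = 125.2 m
heave = dip-slip × cos(dip) = 125.2 × cos(67.2°) = 48.5 m

48.5 m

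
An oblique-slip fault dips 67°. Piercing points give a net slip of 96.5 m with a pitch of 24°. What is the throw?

36.1 m

dip-slip = net slip × sin(rake) = 96.5 m × sin(24°) = 39.25 m
throw = dip-slip × sin(dip) = 39.25 × sin(67°) = 36.1 m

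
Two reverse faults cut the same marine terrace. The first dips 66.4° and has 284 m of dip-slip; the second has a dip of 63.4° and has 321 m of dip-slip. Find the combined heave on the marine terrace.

heave_A = 284 × cos(66.4°) = 113.7 m
heave_B = 321 × cos(63.4°) = 143.7 m
total = 113.7 + 143.7 = 257 m

257 m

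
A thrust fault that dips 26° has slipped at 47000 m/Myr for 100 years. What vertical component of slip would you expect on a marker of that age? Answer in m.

2.06 m

dip-slip = rate × time = 47000 m/Myr × 100 years = 4.700 m
throw = dip-slip × sin(dip) = 4.700 × sin(26°) = 2.06 m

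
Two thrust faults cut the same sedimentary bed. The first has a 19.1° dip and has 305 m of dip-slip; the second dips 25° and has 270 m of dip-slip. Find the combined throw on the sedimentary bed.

throw_A = 305 × sin(19.1°) = 99.80 m
throw_B = 270 × sin(25°) = 114.1 m
total = 99.80 + 114.1 = 214 m

214 m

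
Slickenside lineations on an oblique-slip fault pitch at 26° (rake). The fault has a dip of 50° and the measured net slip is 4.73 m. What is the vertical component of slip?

dip-slip = net slip × sin(rake) = 4.73 m × sin(26°) = 2.073 m
throw = dip-slip × sin(dip) = 2.073 × sin(50°) = 1.59 m

1.59 m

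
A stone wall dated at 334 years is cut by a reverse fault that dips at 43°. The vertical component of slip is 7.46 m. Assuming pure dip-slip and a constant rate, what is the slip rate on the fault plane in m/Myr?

dip-slip = throw / sin(dip) = 7.46 m / sin(43°) = 10.94 m
rate = 10.94 m / 334 years = 0.0327 m/yr = 32700 m/Myr

32700 m/Myr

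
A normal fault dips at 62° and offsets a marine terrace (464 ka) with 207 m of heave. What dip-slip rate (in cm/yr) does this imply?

0.0950 cm/yr

dip-slip = heave / cos(dip) = 207 m / cos(62°) = 440.9 m
rate = 440.9 m / 464 ka = 0.000950 m/yr = 0.0950 cm/yr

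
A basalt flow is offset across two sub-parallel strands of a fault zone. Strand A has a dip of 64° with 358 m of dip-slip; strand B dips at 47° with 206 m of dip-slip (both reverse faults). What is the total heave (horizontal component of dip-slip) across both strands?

297 m

heave_A = 358 × cos(64°) = 156.9 m
heave_B = 206 × cos(47°) = 140.5 m
total = 156.9 + 140.5 = 297 m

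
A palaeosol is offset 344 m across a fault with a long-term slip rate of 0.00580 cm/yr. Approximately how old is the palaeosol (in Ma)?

5.93 Ma

age = offset / rate = 344 m / (0.00580 cm/yr) = 5.93e+06 yr = 5.93 Ma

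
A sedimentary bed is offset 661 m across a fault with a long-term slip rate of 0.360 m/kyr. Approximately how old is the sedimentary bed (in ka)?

1840 ka

age = offset / rate = 661 m / (0.360 m/kyr) = 1.84e+06 yr = 1840 ka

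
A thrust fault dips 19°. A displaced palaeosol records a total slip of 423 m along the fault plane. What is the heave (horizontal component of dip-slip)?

heave = dip-slip × cos(dip) = 423 m × cos(19°) = 400 m

400 m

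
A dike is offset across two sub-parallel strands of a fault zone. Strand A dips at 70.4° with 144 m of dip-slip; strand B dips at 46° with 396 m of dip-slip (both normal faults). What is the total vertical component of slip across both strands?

throw_A = 144 × sin(70.4°) = 135.7 m
throw_B = 396 × sin(46°) = 284.9 m
total = 135.7 + 284.9 = 421 m

421 m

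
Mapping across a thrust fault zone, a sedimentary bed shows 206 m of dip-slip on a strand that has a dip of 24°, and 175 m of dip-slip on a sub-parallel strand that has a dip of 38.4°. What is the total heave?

heave_A = 206 × cos(24°) = 188.2 m
heave_B = 175 × cos(38.4°) = 137.1 m
total = 188.2 + 137.1 = 325 m

325 m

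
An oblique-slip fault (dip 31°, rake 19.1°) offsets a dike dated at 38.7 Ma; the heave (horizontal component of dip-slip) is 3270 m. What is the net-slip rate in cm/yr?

0.0301 cm/yr

dip-slip = heave / cos(dip) = 3270 / cos(31°) = 3815 m
net slip = dip-slip / sin(rake) = 3815 / sin(19.1°) = 11660 m
rate = 11660 m / 38.7 Ma = 0.000301 m/yr = 0.0301 cm/yr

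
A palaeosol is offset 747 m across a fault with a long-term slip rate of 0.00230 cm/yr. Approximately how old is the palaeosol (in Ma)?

32.5 Ma

age = offset / rate = 747 m / (0.00230 cm/yr) = 3.25e+07 yr = 32.5 Ma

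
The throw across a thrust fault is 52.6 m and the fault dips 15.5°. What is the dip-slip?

dip-slip = throw / sin(dip) = 52.6 / sin(15.5°) = 197 m

197 m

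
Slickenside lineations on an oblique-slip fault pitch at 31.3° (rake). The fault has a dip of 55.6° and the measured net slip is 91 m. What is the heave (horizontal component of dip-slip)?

dip-slip = net slip × sin(rake) = 91 m × sin(31.3°) = 47.28 m
heave = dip-slip × cos(dip) = 47.28 × cos(55.6°) = 26.7 m

26.7 m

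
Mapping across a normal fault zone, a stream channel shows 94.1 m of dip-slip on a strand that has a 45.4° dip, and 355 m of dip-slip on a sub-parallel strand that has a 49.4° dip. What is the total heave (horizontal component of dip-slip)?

heave_A = 94.1 × cos(45.4°) = 66.07 m
heave_B = 355 × cos(49.4°) = 231 m
total = 66.07 + 231 = 297 m

297 m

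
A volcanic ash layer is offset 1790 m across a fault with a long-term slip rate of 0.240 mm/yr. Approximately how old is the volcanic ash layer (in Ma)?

7.46 Ma

age = offset / rate = 1790 m / (0.240 mm/yr) = 7.46e+06 yr = 7.46 Ma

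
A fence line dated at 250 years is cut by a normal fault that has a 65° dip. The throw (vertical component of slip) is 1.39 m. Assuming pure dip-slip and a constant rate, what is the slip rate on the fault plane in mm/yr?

6.13 mm/yr

dip-slip = throw / sin(dip) = 1.39 m / sin(65°) = 1.534 m
rate = 1.534 m / 250 years = 0.00613 m/yr = 6.13 mm/yr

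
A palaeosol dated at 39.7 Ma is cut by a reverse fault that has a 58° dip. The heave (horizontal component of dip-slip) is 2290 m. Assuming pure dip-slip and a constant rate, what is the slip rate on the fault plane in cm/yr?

dip-slip = heave / cos(dip) = 2290 m / cos(58°) = 4321 m
rate = 4321 m / 39.7 Ma = 0.000109 m/yr = 0.0109 cm/yr

0.0109 cm/yr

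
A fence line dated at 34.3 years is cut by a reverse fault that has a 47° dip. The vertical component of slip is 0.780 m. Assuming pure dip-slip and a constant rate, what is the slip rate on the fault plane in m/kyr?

dip-slip = throw / sin(dip) = 0.780 m / sin(47°) = 1.067 m
rate = 1.067 m / 34.3 years = 0.0311 m/yr = 31.1 m/kyr

31.1 m/kyr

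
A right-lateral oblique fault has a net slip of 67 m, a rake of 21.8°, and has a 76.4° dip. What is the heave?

5.85 m

dip-slip = net slip × sin(rake) = 67 m × sin(21.8°) = 24.88 m
heave = dip-slip × cos(dip) = 24.88 × cos(76.4°) = 5.85 m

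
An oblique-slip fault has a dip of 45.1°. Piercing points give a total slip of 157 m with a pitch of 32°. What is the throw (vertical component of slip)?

dip-slip = net slip × sin(rake) = 157 m × sin(32°) = 83.20 m
throw = dip-slip × sin(dip) = 83.20 × sin(45.1°) = 58.9 m

58.9 m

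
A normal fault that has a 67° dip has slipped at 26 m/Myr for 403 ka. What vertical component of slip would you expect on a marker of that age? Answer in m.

9.65 m

dip-slip = rate × time = 26 m/Myr × 403 ka = 10.48 m
throw = dip-slip × sin(dip) = 10.48 × sin(67°) = 9.65 m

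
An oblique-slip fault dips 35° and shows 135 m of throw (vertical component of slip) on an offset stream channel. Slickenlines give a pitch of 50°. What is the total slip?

dip-slip = throw / sin(dip) = 135 / sin(35°) = 235.4 m
net slip = dip-slip / sin(rake) = 235.4 / sin(50°) = 307 m

307 m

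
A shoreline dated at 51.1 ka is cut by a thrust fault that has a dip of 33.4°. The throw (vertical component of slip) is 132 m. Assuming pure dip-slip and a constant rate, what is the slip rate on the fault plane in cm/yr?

dip-slip = throw / sin(dip) = 132 m / sin(33.4°) = 239.8 m
rate = 239.8 m / 51.1 ka = 0.00469 m/yr = 0.469 cm/yr

0.469 cm/yr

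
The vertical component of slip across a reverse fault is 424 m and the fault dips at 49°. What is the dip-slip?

562 m

dip-slip = throw / sin(dip) = 424 / sin(49°) = 562 m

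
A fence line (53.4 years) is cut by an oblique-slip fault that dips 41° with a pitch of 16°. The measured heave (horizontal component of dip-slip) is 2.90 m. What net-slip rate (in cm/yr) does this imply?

dip-slip = heave / cos(dip) = 2.90 / cos(41°) = 3.843 m
net slip = dip-slip / sin(rake) = 3.843 / sin(16°) = 13.94 m
rate = 13.94 m / 53.4 years = 0.261 m/yr = 26.1 cm/yr

26.1 cm/yr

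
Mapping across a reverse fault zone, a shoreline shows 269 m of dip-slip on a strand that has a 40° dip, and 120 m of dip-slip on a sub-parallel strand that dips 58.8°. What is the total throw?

276 m

throw_A = 269 × sin(40°) = 172.9 m
throw_B = 120 × sin(58.8°) = 102.6 m
total = 172.9 + 102.6 = 276 m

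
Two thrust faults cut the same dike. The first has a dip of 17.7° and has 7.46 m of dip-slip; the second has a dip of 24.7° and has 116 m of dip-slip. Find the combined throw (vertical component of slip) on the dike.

throw_A = 7.46 × sin(17.7°) = 2.268 m
throw_B = 116 × sin(24.7°) = 48.47 m
total = 2.268 + 48.47 = 50.7 m

50.7 m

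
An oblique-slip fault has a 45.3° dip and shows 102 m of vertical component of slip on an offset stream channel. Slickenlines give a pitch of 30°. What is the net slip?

dip-slip = throw / sin(dip) = 102 / sin(45.3°) = 143.5 m
net slip = dip-slip / sin(rake) = 143.5 / sin(30°) = 287 m

287 m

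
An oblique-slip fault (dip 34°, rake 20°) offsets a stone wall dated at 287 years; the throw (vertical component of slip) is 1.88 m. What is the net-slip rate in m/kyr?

34.3 m/kyr

dip-slip = throw / sin(dip) = 1.88 / sin(34°) = 3.362 m
net slip = dip-slip / sin(rake) = 3.362 / sin(20°) = 9.830 m
rate = 9.830 m / 287 years = 0.0343 m/yr = 34.3 m/kyr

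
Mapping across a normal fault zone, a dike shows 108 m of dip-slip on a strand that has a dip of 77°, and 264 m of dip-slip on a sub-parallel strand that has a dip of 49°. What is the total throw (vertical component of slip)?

throw_A = 108 × sin(77°) = 105.2 m
throw_B = 264 × sin(49°) = 199.2 m
total = 105.2 + 199.2 = 304 m

304 m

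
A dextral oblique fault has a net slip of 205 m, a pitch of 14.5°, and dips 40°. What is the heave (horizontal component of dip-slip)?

39.3 m

dip-slip = net slip × sin(rake) = 205 m × sin(14.5°) = 51.33 m
heave = dip-slip × cos(dip) = 51.33 × cos(40°) = 39.3 m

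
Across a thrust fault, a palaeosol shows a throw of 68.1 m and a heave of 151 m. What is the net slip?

net slip = √(throw² + heave²) = √(68.1² + 151²) = 166 m

166 m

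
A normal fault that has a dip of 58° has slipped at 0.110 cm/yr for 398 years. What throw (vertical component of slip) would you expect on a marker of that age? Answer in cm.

dip-slip = rate × time = 0.110 cm/yr × 398 years = 0.4378 m
throw = dip-slip × sin(dip) = 0.4378 × sin(58°) = 0.371 m = 37.1 cm

37.1 cm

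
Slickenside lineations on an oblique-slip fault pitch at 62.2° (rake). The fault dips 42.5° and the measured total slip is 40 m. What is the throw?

23.9 m

dip-slip = net slip × sin(rake) = 40 m × sin(62.2°) = 35.38 m
throw = dip-slip × sin(dip) = 35.38 × sin(42.5°) = 23.9 m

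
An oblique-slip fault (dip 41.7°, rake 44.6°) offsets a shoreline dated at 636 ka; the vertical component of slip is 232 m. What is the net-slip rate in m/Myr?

dip-slip = throw / sin(dip) = 232 / sin(41.7°) = 348.8 m
net slip = dip-slip / sin(rake) = 348.8 / sin(44.6°) = 496.7 m
rate = 496.7 m / 636 ka = 0.000781 m/yr = 781 m/Myr

781 m/Myr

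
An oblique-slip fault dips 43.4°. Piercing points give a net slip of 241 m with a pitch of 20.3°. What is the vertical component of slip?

57.4 m

dip-slip = net slip × sin(rake) = 241 m × sin(20.3°) = 83.61 m
throw = dip-slip × sin(dip) = 83.61 × sin(43.4°) = 57.4 m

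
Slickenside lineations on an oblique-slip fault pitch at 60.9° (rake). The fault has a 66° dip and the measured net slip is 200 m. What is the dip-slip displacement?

175 m

dip-slip = net slip × sin(rake) = 200 m × sin(60.9°) = 175 m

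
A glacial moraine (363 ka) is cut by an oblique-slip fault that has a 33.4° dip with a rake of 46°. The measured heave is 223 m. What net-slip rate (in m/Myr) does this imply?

1020 m/Myr

dip-slip = heave / cos(dip) = 223 / cos(33.4°) = 267.1 m
net slip = dip-slip / sin(rake) = 267.1 / sin(46°) = 371.3 m
rate = 371.3 m / 363 ka = 0.00102 m/yr = 1020 m/Myr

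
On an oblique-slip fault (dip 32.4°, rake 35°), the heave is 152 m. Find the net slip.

dip-slip = heave / cos(dip) = 152 / cos(32.4°) = 180 m
net slip = dip-slip / sin(rake) = 180 / sin(35°) = 314 m

314 m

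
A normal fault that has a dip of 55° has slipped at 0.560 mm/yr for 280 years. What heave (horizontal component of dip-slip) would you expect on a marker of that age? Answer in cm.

dip-slip = rate × time = 0.560 mm/yr × 280 years = 0.1568 m
heave = dip-slip × cos(dip) = 0.1568 × cos(55°) = 0.0899 m = 8.99 cm

8.99 cm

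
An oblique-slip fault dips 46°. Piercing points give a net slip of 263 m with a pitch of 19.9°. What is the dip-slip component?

89.5 m

dip-slip = net slip × sin(rake) = 263 m × sin(19.9°) = 89.5 m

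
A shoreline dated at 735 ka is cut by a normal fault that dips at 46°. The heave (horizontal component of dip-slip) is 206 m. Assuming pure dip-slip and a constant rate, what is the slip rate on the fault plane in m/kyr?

0.403 m/kyr

dip-slip = heave / cos(dip) = 206 m / cos(46°) = 296.5 m
rate = 296.5 m / 735 ka = 0.000403 m/yr = 0.403 m/kyr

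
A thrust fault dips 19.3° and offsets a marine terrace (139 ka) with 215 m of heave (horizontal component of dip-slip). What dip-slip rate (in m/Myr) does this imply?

dip-slip = heave / cos(dip) = 215 m / cos(19.3°) = 227.8 m
rate = 227.8 m / 139 ka = 0.00164 m/yr = 1640 m/Myr

1640 m/Myr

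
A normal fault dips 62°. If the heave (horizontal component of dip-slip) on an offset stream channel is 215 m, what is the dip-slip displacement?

458 m

dip-slip = heave / cos(dip) = 215 / cos(62°) = 458 m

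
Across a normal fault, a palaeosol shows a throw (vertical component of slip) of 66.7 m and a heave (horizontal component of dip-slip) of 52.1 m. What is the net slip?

84.6 m

net slip = √(throw² + heave²) = √(66.7² + 52.1²) = 84.6 m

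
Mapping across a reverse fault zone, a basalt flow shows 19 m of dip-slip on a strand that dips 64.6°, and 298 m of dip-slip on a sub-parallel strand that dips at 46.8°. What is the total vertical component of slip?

234 m

throw_A = 19 × sin(64.6°) = 17.16 m
throw_B = 298 × sin(46.8°) = 217.2 m
total = 17.16 + 217.2 = 234 m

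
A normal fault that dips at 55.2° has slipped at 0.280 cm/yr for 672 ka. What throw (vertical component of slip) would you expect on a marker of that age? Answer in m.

dip-slip = rate × time = 0.280 cm/yr × 672 ka = 1882 m
throw = dip-slip × sin(dip) = 1882 × sin(55.2°) = 1550 m

1550 m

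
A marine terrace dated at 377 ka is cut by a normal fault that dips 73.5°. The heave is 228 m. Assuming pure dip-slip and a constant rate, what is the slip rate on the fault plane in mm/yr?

dip-slip = heave / cos(dip) = 228 m / cos(73.5°) = 802.8 m
rate = 802.8 m / 377 ka = 0.00213 m/yr = 2.13 mm/yr

2.13 mm/yr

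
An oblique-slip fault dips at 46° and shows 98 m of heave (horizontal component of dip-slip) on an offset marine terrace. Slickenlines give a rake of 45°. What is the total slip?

dip-slip = heave / cos(dip) = 98 / cos(46°) = 141.1 m
net slip = dip-slip / sin(rake) = 141.1 / sin(45°) = 200 m

200 m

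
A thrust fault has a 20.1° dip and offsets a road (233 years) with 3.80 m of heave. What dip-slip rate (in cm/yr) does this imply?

1.74 cm/yr

dip-slip = heave / cos(dip) = 3.80 m / cos(20.1°) = 4.046 m
rate = 4.046 m / 233 years = 0.0174 m/yr = 1.74 cm/yr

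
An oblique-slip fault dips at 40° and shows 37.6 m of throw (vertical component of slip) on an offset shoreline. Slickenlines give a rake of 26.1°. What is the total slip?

dip-slip = throw / sin(dip) = 37.6 / sin(40°) = 58.50 m
net slip = dip-slip / sin(rake) = 58.50 / sin(26.1°) = 133 m

133 m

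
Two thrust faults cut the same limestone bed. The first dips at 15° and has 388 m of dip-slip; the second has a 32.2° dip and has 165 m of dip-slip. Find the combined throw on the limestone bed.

188 m

throw_A = 388 × sin(15°) = 100.4 m
throw_B = 165 × sin(32.2°) = 87.92 m
total = 100.4 + 87.92 = 188 m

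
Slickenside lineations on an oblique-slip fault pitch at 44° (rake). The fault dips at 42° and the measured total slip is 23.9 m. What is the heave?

12.3 m

dip-slip = net slip × sin(rake) = 23.9 m × sin(44°) = 16.60 m
heave = dip-slip × cos(dip) = 16.60 × cos(42°) = 12.3 m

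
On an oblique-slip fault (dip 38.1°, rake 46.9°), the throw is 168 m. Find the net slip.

dip-slip = throw / sin(dip) = 168 / sin(38.1°) = 272.3 m
net slip = dip-slip / sin(rake) = 272.3 / sin(46.9°) = 373 m

373 m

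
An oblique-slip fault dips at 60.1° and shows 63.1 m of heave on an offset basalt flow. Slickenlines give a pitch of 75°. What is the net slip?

131 m

dip-slip = heave / cos(dip) = 63.1 / cos(60.1°) = 126.6 m
net slip = dip-slip / sin(rake) = 126.6 / sin(75°) = 131 m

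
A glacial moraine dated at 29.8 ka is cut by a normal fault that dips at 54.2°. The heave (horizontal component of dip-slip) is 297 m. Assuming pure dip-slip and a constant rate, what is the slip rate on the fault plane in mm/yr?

17 mm/yr

dip-slip = heave / cos(dip) = 297 m / cos(54.2°) = 507.7 m
rate = 507.7 m / 29.8 ka = 0.0170 m/yr = 17 mm/yr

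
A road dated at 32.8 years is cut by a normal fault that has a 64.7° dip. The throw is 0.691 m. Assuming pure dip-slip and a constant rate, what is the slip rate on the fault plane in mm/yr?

23.3 mm/yr

dip-slip = throw / sin(dip) = 0.691 m / sin(64.7°) = 0.7643 m
rate = 0.7643 m / 32.8 years = 0.0233 m/yr = 23.3 mm/yr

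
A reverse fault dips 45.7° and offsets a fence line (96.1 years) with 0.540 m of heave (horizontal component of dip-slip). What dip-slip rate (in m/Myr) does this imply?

8050 m/Myr

dip-slip = heave / cos(dip) = 0.540 m / cos(45.7°) = 0.7732 m
rate = 0.7732 m / 96.1 years = 0.00805 m/yr = 8050 m/Myr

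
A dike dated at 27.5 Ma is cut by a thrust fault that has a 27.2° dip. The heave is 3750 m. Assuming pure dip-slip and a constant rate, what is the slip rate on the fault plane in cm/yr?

0.0153 cm/yr

dip-slip = heave / cos(dip) = 3750 m / cos(27.2°) = 4216 m
rate = 4216 m / 27.5 Ma = 0.000153 m/yr = 0.0153 cm/yr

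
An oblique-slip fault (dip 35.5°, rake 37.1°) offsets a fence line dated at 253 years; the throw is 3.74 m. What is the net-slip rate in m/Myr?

dip-slip = throw / sin(dip) = 3.74 / sin(35.5°) = 6.440 m
net slip = dip-slip / sin(rake) = 6.440 / sin(37.1°) = 10.68 m
rate = 10.68 m / 253 years = 0.0422 m/yr = 42200 m/Myr

42200 m/Myr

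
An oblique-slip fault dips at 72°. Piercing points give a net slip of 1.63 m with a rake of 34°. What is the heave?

dip-slip = net slip × sin(rake) = 1.63 m × sin(34°) = 0.9115 m
heave = dip-slip × cos(dip) = 0.9115 × cos(72°) = 0.282 m

0.282 m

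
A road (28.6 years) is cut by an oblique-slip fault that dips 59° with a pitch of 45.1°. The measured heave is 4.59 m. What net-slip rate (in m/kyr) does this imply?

dip-slip = heave / cos(dip) = 4.59 / cos(59°) = 8.912 m
net slip = dip-slip / sin(rake) = 8.912 / sin(45.1°) = 12.58 m
rate = 12.58 m / 28.6 years = 0.440 m/yr = 440 m/kyr

440 m/kyr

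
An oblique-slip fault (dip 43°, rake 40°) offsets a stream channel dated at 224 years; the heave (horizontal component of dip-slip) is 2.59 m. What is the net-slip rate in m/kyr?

dip-slip = heave / cos(dip) = 2.59 / cos(43°) = 3.541 m
net slip = dip-slip / sin(rake) = 3.541 / sin(40°) = 5.509 m
rate = 5.509 m / 224 years = 0.0246 m/yr = 24.6 m/kyr

24.6 m/kyr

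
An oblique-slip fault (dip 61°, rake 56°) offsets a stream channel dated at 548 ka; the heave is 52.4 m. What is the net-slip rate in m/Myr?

dip-slip = heave / cos(dip) = 52.4 / cos(61°) = 108.1 m
net slip = dip-slip / sin(rake) = 108.1 / sin(56°) = 130.4 m
rate = 130.4 m / 548 ka = 0.000238 m/yr = 238 m/Myr

238 m/Myr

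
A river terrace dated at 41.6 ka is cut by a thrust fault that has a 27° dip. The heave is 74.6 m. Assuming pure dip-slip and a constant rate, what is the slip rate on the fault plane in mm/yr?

2.01 mm/yr

dip-slip = heave / cos(dip) = 74.6 m / cos(27°) = 83.73 m
rate = 83.73 m / 41.6 ka = 0.00201 m/yr = 2.01 mm/yr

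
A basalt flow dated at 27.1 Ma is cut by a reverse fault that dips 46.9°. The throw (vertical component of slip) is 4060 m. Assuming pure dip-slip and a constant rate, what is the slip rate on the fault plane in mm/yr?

dip-slip = throw / sin(dip) = 4060 m / sin(46.9°) = 5560 m
rate = 5560 m / 27.1 Ma = 0.000205 m/yr = 0.205 mm/yr

0.205 mm/yr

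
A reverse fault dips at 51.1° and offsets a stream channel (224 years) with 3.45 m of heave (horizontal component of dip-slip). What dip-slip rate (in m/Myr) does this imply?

dip-slip = heave / cos(dip) = 3.45 m / cos(51.1°) = 5.494 m
rate = 5.494 m / 224 years = 0.0245 m/yr = 24500 m/Myr

24500 m/Myr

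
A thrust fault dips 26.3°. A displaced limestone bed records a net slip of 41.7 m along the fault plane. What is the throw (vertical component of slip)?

throw = dip-slip × sin(dip) = 41.7 m × sin(26.3°) = 18.5 m

18.5 m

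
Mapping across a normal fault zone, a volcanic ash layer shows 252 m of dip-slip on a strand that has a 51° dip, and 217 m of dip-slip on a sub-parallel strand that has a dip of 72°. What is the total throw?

402 m

throw_A = 252 × sin(51°) = 195.8 m
throw_B = 217 × sin(72°) = 206.4 m
total = 195.8 + 206.4 = 402 m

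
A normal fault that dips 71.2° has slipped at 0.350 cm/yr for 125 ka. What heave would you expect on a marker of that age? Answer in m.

141 m

dip-slip = rate × time = 0.350 cm/yr × 125 ka = 437.5 m
heave = dip-slip × cos(dip) = 437.5 × cos(71.2°) = 141 m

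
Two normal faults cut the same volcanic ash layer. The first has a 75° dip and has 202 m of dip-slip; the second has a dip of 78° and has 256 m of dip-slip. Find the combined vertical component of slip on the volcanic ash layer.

446 m

throw_A = 202 × sin(75°) = 195.1 m
throw_B = 256 × sin(78°) = 250.4 m
total = 195.1 + 250.4 = 446 m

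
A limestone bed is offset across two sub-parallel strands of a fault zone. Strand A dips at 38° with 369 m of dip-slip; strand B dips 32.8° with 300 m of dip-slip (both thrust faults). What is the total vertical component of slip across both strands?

390 m

throw_A = 369 × sin(38°) = 227.2 m
throw_B = 300 × sin(32.8°) = 162.5 m
total = 227.2 + 162.5 = 390 m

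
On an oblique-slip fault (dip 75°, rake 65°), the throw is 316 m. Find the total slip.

dip-slip = throw / sin(dip) = 316 / sin(75°) = 327.1 m
net slip = dip-slip / sin(rake) = 327.1 / sin(65°) = 361 m

361 m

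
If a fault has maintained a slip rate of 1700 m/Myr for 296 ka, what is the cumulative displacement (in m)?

503 m

slip = rate × time = 1700 m/Myr × 296 ka = 503 m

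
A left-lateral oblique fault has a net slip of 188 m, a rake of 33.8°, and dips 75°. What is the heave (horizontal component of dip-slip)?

27.1 m

dip-slip = net slip × sin(rake) = 188 m × sin(33.8°) = 104.6 m
heave = dip-slip × cos(dip) = 104.6 × cos(75°) = 27.1 m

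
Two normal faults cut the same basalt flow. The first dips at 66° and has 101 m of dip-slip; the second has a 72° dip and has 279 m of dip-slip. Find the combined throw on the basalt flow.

358 m

throw_A = 101 × sin(66°) = 92.27 m
throw_B = 279 × sin(72°) = 265.3 m
total = 92.27 + 265.3 = 358 m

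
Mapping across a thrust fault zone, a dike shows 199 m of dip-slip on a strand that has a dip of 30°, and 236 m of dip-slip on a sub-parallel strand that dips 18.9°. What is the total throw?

throw_A = 199 × sin(30°) = 99.50 m
throw_B = 236 × sin(18.9°) = 76.44 m
total = 99.50 + 76.44 = 176 m

176 m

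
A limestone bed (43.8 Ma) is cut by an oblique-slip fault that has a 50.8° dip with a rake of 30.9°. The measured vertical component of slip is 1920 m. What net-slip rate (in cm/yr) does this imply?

0.0110 cm/yr

dip-slip = throw / sin(dip) = 1920 / sin(50.8°) = 2478 m
net slip = dip-slip / sin(rake) = 2478 / sin(30.9°) = 4825 m
rate = 4825 m / 43.8 Ma = 0.000110 m/yr = 0.0110 cm/yr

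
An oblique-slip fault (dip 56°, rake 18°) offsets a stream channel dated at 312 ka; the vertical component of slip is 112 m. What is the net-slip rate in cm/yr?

dip-slip = throw / sin(dip) = 112 / sin(56°) = 135.1 m
net slip = dip-slip / sin(rake) = 135.1 / sin(18°) = 437.2 m
rate = 437.2 m / 312 ka = 0.00140 m/yr = 0.140 cm/yr

0.140 cm/yr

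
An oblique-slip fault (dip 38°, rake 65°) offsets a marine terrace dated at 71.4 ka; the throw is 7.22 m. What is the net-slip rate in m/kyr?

dip-slip = throw / sin(dip) = 7.22 / sin(38°) = 11.73 m
net slip = dip-slip / sin(rake) = 11.73 / sin(65°) = 12.94 m
rate = 12.94 m / 71.4 ka = 0.000181 m/yr = 0.181 m/kyr

0.181 m/kyr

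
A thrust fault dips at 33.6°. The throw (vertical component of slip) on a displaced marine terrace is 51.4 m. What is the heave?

heave = throw / tan(dip) = 51.4 / tan(33.6°) = 77.4 m

77.4 m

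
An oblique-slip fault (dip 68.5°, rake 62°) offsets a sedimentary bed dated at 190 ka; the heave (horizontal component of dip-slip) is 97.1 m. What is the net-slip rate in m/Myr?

1580 m/Myr

dip-slip = heave / cos(dip) = 97.1 / cos(68.5°) = 264.9 m
net slip = dip-slip / sin(rake) = 264.9 / sin(62°) = 300.1 m
rate = 300.1 m / 190 ka = 0.00158 m/yr = 1580 m/Myr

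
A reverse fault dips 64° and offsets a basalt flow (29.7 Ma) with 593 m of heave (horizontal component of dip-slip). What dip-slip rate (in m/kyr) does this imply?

dip-slip = heave / cos(dip) = 593 m / cos(64°) = 1353 m
rate = 1353 m / 29.7 Ma = 0.0000455 m/yr = 0.0455 m/kyr

0.0455 m/kyr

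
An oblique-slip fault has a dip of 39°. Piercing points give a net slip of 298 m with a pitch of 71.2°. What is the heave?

219 m

dip-slip = net slip × sin(rake) = 298 m × sin(71.2°) = 282.1 m
heave = dip-slip × cos(dip) = 282.1 × cos(39°) = 219 m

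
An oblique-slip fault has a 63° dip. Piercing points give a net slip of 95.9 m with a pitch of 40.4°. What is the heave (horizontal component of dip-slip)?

28.2 m

dip-slip = net slip × sin(rake) = 95.9 m × sin(40.4°) = 62.15 m
heave = dip-slip × cos(dip) = 62.15 × cos(63°) = 28.2 m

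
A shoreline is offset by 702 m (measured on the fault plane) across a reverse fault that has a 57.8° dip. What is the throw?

594 m

throw = dip-slip × sin(dip) = 702 m × sin(57.8°) = 594 m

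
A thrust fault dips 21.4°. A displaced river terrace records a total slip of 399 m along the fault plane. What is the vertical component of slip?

146 m

throw = dip-slip × sin(dip) = 399 m × sin(21.4°) = 146 m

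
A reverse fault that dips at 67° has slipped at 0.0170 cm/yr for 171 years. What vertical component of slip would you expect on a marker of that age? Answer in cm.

2.68 cm

dip-slip = rate × time = 0.0170 cm/yr × 171 years = 0.02907 m
throw = dip-slip × sin(dip) = 0.02907 × sin(67°) = 0.0268 m = 2.68 cm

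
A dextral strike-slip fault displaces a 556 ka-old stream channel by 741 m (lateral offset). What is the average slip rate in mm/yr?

rate = 741 m / 556 ka = 0.00133 m/yr = 1.33 mm/yr

1.33 mm/yr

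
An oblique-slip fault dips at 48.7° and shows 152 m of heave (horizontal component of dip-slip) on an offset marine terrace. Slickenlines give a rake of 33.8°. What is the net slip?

dip-slip = heave / cos(dip) = 152 / cos(48.7°) = 230.3 m
net slip = dip-slip / sin(rake) = 230.3 / sin(33.8°) = 414 m

414 m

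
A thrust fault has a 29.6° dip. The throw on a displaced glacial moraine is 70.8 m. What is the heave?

heave = throw / tan(dip) = 70.8 / tan(29.6°) = 125 m

125 m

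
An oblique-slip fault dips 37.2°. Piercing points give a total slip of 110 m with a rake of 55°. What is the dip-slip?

dip-slip = net slip × sin(rake) = 110 m × sin(55°) = 90.1 m

90.1 m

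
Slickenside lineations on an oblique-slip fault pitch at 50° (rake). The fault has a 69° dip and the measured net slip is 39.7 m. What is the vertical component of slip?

28.4 m

dip-slip = net slip × sin(rake) = 39.7 m × sin(50°) = 30.41 m
throw = dip-slip × sin(dip) = 30.41 × sin(69°) = 28.4 m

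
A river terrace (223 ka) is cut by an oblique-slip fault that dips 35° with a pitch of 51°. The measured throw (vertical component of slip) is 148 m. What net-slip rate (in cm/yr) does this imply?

0.149 cm/yr

dip-slip = throw / sin(dip) = 148 / sin(35°) = 258 m
net slip = dip-slip / sin(rake) = 258 / sin(51°) = 332 m
rate = 332 m / 223 ka = 0.00149 m/yr = 0.149 cm/yr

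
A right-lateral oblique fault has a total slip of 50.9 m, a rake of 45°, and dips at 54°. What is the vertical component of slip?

29.1 m

dip-slip = net slip × sin(rake) = 50.9 m × sin(45°) = 35.99 m
throw = dip-slip × sin(dip) = 35.99 × sin(54°) = 29.1 m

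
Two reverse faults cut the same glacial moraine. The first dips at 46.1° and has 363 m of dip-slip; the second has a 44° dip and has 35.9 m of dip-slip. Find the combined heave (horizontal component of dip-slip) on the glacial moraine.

278 m

heave_A = 363 × cos(46.1°) = 251.7 m
heave_B = 35.9 × cos(44°) = 25.82 m
total = 251.7 + 25.82 = 278 m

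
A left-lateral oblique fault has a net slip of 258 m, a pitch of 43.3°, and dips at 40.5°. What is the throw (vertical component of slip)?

115 m

dip-slip = net slip × sin(rake) = 258 m × sin(43.3°) = 176.9 m
throw = dip-slip × sin(dip) = 176.9 × sin(40.5°) = 115 m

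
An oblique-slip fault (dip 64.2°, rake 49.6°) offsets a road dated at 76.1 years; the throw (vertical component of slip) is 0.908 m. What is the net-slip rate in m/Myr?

dip-slip = throw / sin(dip) = 0.908 / sin(64.2°) = 1.009 m
net slip = dip-slip / sin(rake) = 1.009 / sin(49.6°) = 1.324 m
rate = 1.324 m / 76.1 years = 0.0174 m/yr = 17400 m/Myr

17400 m/Myr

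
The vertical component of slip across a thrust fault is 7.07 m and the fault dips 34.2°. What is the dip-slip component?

12.6 m

dip-slip = throw / sin(dip) = 7.07 / sin(34.2°) = 12.6 m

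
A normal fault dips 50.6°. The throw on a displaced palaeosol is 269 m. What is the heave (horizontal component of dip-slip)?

221 m

heave = throw / tan(dip) = 269 / tan(50.6°) = 221 m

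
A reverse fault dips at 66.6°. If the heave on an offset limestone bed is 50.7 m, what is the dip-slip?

128 m

dip-slip = heave / cos(dip) = 50.7 / cos(66.6°) = 128 m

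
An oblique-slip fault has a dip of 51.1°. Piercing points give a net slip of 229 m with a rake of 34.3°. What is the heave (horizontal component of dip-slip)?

81 m

dip-slip = net slip × sin(rake) = 229 m × sin(34.3°) = 129 m
heave = dip-slip × cos(dip) = 129 × cos(51.1°) = 81 m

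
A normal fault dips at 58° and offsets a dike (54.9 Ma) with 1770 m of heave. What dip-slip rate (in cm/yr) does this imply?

0.00608 cm/yr

dip-slip = heave / cos(dip) = 1770 m / cos(58°) = 3340 m
rate = 3340 m / 54.9 Ma = 0.0000608 m/yr = 0.00608 cm/yr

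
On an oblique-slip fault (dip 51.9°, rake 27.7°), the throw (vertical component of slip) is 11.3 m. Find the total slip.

dip-slip = throw / sin(dip) = 11.3 / sin(51.9°) = 14.36 m
net slip = dip-slip / sin(rake) = 14.36 / sin(27.7°) = 30.9 m

30.9 m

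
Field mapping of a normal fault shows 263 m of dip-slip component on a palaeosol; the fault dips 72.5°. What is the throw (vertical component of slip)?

throw = dip-slip × sin(dip) = 263 m × sin(72.5°) = 251 m

251 m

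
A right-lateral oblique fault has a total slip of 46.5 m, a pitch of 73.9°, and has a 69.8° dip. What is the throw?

41.9 m

dip-slip = net slip × sin(rake) = 46.5 m × sin(73.9°) = 44.68 m
throw = dip-slip × sin(dip) = 44.68 × sin(69.8°) = 41.9 m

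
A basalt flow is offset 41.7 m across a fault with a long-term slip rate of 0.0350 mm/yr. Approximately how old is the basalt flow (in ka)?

age = offset / rate = 41.7 m / (0.0350 mm/yr) = 1.19e+06 yr = 1190 ka

1190 ka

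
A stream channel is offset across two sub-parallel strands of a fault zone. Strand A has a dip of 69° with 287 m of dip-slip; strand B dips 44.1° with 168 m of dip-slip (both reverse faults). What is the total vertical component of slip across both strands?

385 m

throw_A = 287 × sin(69°) = 267.9 m
throw_B = 168 × sin(44.1°) = 116.9 m
total = 267.9 + 116.9 = 385 m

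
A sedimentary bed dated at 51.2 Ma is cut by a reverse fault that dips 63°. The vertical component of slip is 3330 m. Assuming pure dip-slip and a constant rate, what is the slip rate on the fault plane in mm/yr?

dip-slip = throw / sin(dip) = 3330 m / sin(63°) = 3737 m
rate = 3737 m / 51.2 Ma = 0.0000730 m/yr = 0.0730 mm/yr

0.0730 mm/yr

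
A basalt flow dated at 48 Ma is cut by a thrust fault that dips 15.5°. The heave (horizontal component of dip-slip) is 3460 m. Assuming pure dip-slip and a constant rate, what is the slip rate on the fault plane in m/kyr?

0.0748 m/kyr

dip-slip = heave / cos(dip) = 3460 m / cos(15.5°) = 3591 m
rate = 3591 m / 48 Ma = 0.0000748 m/yr = 0.0748 m/kyr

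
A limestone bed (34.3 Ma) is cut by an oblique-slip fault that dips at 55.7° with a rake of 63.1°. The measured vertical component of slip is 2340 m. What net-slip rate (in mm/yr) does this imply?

0.0926 mm/yr

dip-slip = throw / sin(dip) = 2340 / sin(55.7°) = 2833 m
net slip = dip-slip / sin(rake) = 2833 / sin(63.1°) = 3176 m
rate = 3176 m / 34.3 Ma = 0.0000926 m/yr = 0.0926 mm/yr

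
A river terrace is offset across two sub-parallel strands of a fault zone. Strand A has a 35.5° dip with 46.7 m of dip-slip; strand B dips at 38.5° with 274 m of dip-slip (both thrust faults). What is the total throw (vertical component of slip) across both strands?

198 m

throw_A = 46.7 × sin(35.5°) = 27.12 m
throw_B = 274 × sin(38.5°) = 170.6 m
total = 27.12 + 170.6 = 198 m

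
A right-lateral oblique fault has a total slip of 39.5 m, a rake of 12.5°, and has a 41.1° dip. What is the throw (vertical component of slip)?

5.62 m

dip-slip = net slip × sin(rake) = 39.5 m × sin(12.5°) = 8.549 m
throw = dip-slip × sin(dip) = 8.549 × sin(41.1°) = 5.62 m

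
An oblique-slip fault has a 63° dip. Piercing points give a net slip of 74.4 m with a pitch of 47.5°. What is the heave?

dip-slip = net slip × sin(rake) = 74.4 m × sin(47.5°) = 54.85 m
heave = dip-slip × cos(dip) = 54.85 × cos(63°) = 24.9 m

24.9 m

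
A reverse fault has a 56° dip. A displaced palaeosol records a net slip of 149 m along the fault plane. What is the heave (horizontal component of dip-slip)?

83.3 m

heave = dip-slip × cos(dip) = 149 m × cos(56°) = 83.3 m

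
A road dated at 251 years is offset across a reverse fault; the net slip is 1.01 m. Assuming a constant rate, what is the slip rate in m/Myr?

4020 m/Myr

rate = 1.01 m / 251 years = 0.00402 m/yr = 4020 m/Myr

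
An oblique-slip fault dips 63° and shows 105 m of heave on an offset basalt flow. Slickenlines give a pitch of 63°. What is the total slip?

dip-slip = heave / cos(dip) = 105 / cos(63°) = 231.3 m
net slip = dip-slip / sin(rake) = 231.3 / sin(63°) = 260 m

260 m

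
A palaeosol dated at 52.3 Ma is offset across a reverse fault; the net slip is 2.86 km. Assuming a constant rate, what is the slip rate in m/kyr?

0.0547 m/kyr

rate = 2.86 km / 52.3 Ma = 0.0000547 m/yr = 0.0547 m/kyr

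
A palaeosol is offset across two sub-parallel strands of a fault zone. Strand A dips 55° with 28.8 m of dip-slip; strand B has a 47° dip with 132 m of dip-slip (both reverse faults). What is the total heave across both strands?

heave_A = 28.8 × cos(55°) = 16.52 m
heave_B = 132 × cos(47°) = 90.02 m
total = 16.52 + 90.02 = 107 m

107 m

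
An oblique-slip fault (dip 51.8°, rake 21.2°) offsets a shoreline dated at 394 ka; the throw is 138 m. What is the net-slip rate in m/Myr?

dip-slip = throw / sin(dip) = 138 / sin(51.8°) = 175.6 m
net slip = dip-slip / sin(rake) = 175.6 / sin(21.2°) = 485.6 m
rate = 485.6 m / 394 ka = 0.00123 m/yr = 1230 m/Myr

1230 m/Myr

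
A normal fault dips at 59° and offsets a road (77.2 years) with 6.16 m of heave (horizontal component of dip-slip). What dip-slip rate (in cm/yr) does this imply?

15.5 cm/yr

dip-slip = heave / cos(dip) = 6.16 m / cos(59°) = 11.96 m
rate = 11.96 m / 77.2 years = 0.155 m/yr = 15.5 cm/yr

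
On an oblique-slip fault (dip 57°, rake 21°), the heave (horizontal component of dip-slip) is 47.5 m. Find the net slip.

243 m

dip-slip = heave / cos(dip) = 47.5 / cos(57°) = 87.21 m
net slip = dip-slip / sin(rake) = 87.21 / sin(21°) = 243 m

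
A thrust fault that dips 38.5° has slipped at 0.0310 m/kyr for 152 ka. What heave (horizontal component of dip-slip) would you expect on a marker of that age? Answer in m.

3.69 m

dip-slip = rate × time = 0.0310 m/kyr × 152 ka = 4.712 m
heave = dip-slip × cos(dip) = 4.712 × cos(38.5°) = 3.69 m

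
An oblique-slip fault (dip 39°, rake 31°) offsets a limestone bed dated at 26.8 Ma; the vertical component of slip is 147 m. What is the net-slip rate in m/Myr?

dip-slip = throw / sin(dip) = 147 / sin(39°) = 233.6 m
net slip = dip-slip / sin(rake) = 233.6 / sin(31°) = 453.5 m
rate = 453.5 m / 26.8 Ma = 0.0000169 m/yr = 16.9 m/Myr

16.9 m/Myr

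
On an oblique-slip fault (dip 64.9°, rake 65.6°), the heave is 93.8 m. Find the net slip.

243 m

dip-slip = heave / cos(dip) = 93.8 / cos(64.9°) = 221.1 m
net slip = dip-slip / sin(rake) = 221.1 / sin(65.6°) = 243 m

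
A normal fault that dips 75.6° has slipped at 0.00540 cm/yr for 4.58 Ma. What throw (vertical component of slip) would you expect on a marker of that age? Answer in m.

240 m

dip-slip = rate × time = 0.00540 cm/yr × 4.58 Ma = 247.3 m
throw = dip-slip × sin(dip) = 247.3 × sin(75.6°) = 240 m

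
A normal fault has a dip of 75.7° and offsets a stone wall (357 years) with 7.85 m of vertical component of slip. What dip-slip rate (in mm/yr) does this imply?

dip-slip = throw / sin(dip) = 7.85 m / sin(75.7°) = 8.101 m
rate = 8.101 m / 357 years = 0.0227 m/yr = 22.7 mm/yr

22.7 mm/yr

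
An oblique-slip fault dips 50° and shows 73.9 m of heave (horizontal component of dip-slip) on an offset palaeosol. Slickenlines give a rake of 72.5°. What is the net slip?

dip-slip = heave / cos(dip) = 73.9 / cos(50°) = 115 m
net slip = dip-slip / sin(rake) = 115 / sin(72.5°) = 121 m

121 m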